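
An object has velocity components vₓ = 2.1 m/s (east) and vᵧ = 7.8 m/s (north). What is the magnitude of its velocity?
|v| = √(vₓ² + vᵧ²) = √(2.1² + 7.8²) = √(65.25) = 8.08 m/s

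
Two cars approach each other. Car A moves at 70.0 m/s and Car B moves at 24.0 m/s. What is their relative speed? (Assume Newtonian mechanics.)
v_rel = v_A + v_B = 70.0 + 24.0 = 94.0 m/s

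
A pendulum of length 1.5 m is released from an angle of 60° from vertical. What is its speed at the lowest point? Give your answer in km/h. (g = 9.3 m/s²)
h = L(1 − cosθ) = 1.5×(1 − cos60°) = 0.75 m
v = √(2gh) = √(2×9.3×0.75) = 3.735 m/s = 13.45 km/h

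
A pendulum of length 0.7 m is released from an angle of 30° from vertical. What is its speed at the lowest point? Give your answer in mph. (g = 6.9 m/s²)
h = L(1 − cosθ) = 0.7×(1 − cos30°) = 0.09378 m
v = √(2gh) = √(2×6.9×0.09378) = 1.138 m/s = 2.545 mph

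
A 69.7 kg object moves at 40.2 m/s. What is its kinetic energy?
KE = ½mv² = ½×69.7×40.2² = 56318.99 J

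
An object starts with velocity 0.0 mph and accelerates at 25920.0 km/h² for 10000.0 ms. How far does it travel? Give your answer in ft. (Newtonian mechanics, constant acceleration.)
d = v₀t + ½at² (with unit conversion) = 328.1 ft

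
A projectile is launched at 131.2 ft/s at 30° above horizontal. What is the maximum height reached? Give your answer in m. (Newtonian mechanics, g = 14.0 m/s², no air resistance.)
H = v₀²sin²(θ)/(2g) (with unit conversion) = 14.28 m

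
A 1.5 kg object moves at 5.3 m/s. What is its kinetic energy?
KE = ½mv² = ½×1.5×5.3² = 21.0675 J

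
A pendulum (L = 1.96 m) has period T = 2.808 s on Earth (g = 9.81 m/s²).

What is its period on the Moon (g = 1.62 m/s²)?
T = 2π√(L/g), so T_moon/T_earth = √(g_earth/g_moon)
T_moon = 2π√(1.96/1.62) = 6.911 s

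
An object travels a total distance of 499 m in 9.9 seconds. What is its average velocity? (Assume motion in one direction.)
v_avg = Δd / Δt = 499 / 9.9 = 50.4 m/s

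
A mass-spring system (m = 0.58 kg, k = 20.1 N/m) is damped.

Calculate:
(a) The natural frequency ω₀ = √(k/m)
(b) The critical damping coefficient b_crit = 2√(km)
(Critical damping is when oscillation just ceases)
ω₀ = √(k/m) = √(20.1/0.58) = 5.887 rad/s
b_crit = 2√(km) = 2√(20.1×0.58) = 6.829 kg/s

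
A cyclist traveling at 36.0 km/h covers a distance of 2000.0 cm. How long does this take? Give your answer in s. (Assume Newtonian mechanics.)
t = d/v (with unit conversion) = 2.0 s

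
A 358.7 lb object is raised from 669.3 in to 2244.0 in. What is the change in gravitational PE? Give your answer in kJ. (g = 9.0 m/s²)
ΔPE = mg(h₂ − h₁) = 162.7 kg × 9.0 m/s² × (57 − 17) m = 5.857e+04 J = 58.57 kJ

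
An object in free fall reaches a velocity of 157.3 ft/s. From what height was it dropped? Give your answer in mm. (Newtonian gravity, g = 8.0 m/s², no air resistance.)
h = v²/(2g) (with unit conversion) = 143700.0 mm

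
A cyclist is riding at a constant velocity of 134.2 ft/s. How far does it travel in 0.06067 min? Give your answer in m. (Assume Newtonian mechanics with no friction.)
d = vt (with unit conversion) = 148.9 m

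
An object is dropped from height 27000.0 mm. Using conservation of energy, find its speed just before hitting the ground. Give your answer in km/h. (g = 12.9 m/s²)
mgh = ½mv² → v = √(2gh) = √(2×12.9×27) = 26.39 m/s = 95.02 km/h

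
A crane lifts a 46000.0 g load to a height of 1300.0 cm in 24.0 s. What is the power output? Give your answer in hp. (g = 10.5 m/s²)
W = mgh = 46×10.5×13 = 6279 J
P = W/t = 6279/24 = 261.6 W = 0.3508 hp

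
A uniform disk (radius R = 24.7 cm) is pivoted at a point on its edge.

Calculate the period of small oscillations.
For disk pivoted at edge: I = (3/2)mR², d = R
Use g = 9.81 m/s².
I/m = (3/2)R² = 0.09151 m²; d = R = 0.247 m
T = 2π√((3/2)R²/(gR)) = 2π√(3R/(2g)) = 1.221 s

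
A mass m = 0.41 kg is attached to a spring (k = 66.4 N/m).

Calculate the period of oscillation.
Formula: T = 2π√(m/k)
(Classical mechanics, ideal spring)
T = 2π√(m/k) = 2π√(0.41/66.4) = 0.4937 s; f = 1/T = 2.025 Hz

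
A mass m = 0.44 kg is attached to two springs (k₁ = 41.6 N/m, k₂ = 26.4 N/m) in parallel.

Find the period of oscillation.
k_eq = k₁+k₂ = 68 N/m
T = 2π√(m/k_eq) = 2π√(0.44/68) = 0.5054 s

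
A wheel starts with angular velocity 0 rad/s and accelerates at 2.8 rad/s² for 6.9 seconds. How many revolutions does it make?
θ = ω₀t + ½αt² = 0×6.9 + ½×2.8×6.9² = 66.65 rad
Revolutions = θ/(2π) = 66.65/(2π) = 10.61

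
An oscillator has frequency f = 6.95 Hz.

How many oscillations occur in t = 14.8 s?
n = f×t = 6.95×14.8 = 102.9 oscillations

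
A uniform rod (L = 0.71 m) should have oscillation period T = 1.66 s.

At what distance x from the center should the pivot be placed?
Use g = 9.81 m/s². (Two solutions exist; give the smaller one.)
T = 2π√((L²/12 + x²)/(gx)). Let c = T²g/(4π²) = 0.6847.
x² − cx + L²/12 = 0 → x = (c − √(c² − L²/3))/2 = 0.06813 m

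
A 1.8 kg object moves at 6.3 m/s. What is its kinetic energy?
KE = ½mv² = ½×1.8×6.3² = 35.721 J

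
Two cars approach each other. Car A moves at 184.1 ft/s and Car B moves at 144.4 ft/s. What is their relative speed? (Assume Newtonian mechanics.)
v_rel = v_A + v_B = 184.1 + 144.4 = 328.5 ft/s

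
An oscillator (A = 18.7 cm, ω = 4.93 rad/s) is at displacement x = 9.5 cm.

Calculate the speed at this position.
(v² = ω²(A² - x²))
v = ω√(A² − x²) = 4.93×√(0.187² − 0.095²) = 0.7941 m/s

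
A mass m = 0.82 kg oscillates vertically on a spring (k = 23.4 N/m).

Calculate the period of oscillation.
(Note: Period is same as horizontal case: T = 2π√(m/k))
T = 2π√(m/k) = 2π√(0.82/23.4) = 1.176 s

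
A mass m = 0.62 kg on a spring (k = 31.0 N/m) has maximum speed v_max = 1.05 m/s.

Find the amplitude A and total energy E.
½mv²_max = ½kA² → A = v_max√(m/k) = 1.05×√(0.62/31.0) = 0.1485 m = 14.85 cm
E = ½mv²_max = ½×0.62×1.05² = 0.3418 J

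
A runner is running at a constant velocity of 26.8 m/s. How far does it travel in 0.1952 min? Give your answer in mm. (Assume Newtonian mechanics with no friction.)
d = vt (with unit conversion) = 313900.0 mm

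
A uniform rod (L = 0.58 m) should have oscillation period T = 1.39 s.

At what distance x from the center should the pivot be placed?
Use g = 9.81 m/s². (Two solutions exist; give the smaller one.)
T = 2π√((L²/12 + x²)/(gx)). Let c = T²g/(4π²) = 0.4801.
x² − cx + L²/12 = 0 → x = (c − √(c² − L²/3))/2 = 0.06803 m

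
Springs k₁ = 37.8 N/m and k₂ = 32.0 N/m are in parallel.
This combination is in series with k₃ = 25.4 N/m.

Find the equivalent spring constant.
k₁₂ = k₁ + k₂ = 69.8 N/m (parallel)
1/k_eq = 1/k₁₂ + 1/k₃ → k_eq = 18.62 N/m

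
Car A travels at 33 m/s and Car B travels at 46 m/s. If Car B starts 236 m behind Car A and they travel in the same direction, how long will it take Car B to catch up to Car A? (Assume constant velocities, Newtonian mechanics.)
Relative speed: v_rel = 46 - 33 = 13 m/s
Time to catch: t = d₀/v_rel = 236/13 = 18.15 s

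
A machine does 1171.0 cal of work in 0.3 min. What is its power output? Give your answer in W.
P = W/t = 4899 J / 18 s = 272.2 W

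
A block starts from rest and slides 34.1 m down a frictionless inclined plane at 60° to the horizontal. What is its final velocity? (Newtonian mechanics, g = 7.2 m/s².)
a = g sin(θ) = 7.2 × sin(60°) = 6.24 m/s²
v = √(2ad) = √(2 × 6.24 × 34.1) = 20.62 m/s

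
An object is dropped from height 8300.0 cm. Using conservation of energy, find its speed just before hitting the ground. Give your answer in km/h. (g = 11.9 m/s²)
mgh = ½mv² → v = √(2gh) = √(2×11.9×83) = 44.45 m/s = 160.0 km/h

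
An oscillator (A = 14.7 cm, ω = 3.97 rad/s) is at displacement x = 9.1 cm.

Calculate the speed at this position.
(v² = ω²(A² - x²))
v = ω√(A² − x²) = 3.97×√(0.147² − 0.091²) = 0.4583 m/s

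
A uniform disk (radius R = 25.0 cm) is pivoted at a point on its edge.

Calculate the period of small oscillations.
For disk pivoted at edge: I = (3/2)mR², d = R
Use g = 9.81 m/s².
I/m = (3/2)R² = 0.09375 m²; d = R = 0.25 m
T = 2π√((3/2)R²/(gR)) = 2π√(3R/(2g)) = 1.228 s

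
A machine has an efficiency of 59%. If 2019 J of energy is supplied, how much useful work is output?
W_out = η × W_in = 0.59 × 2019 = 1191.2 J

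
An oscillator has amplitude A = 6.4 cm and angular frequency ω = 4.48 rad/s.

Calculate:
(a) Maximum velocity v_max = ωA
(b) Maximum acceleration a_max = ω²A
v_max = ωA = 4.48×0.064 = 0.2867 m/s
a_max = ω²A = 4.48²×0.064 = 1.285 m/s²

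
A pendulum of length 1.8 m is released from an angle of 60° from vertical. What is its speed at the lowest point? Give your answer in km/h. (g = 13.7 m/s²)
h = L(1 − cosθ) = 1.8×(1 − cos60°) = 0.9 m
v = √(2gh) = √(2×13.7×0.9) = 4.966 m/s = 17.88 km/h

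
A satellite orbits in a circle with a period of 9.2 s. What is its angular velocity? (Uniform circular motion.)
ω = 2π/T = 2π/9.2 = 0.683 rad/s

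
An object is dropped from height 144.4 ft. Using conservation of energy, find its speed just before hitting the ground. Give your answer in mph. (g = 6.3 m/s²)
mgh = ½mv² → v = √(2gh) = √(2×6.3×44.01) = 23.55 m/s = 52.68 mph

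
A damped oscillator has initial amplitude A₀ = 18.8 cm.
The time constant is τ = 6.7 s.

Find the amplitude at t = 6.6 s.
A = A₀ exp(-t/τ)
A = A₀ exp(−t/τ) = 18.8×exp(−6.6/6.7) = 7.02 cm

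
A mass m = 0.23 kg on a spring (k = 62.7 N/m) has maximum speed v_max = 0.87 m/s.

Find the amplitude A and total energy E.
½mv²_max = ½kA² → A = v_max√(m/k) = 0.87×√(0.23/62.7) = 0.05269 m = 5.269 cm
E = ½mv²_max = ½×0.23×0.87² = 0.08704 J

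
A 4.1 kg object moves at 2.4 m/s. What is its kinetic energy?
KE = ½mv² = ½×4.1×2.4² = 11.808 J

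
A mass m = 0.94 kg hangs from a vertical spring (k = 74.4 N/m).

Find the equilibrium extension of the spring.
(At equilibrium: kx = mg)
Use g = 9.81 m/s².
x_eq = mg/k = 0.94×9.81/74.4 = 0.1239 m = 12.39 cm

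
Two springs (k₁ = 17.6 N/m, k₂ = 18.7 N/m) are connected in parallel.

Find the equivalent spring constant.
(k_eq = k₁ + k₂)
k_eq = k₁ + k₂ = 17.6 + 18.7 = 36.3 N/m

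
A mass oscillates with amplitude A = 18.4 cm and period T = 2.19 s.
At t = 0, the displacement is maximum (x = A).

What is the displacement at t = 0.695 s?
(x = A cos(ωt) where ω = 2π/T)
ω = 2π/T = 2π/2.19 = 2.869 rad/s
x = A cos(ωt) = 18.4×cos(2.869×0.695) = -7.556 cm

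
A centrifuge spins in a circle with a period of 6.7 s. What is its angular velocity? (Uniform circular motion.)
ω = 2π/T = 2π/6.7 = 0.9378 rad/s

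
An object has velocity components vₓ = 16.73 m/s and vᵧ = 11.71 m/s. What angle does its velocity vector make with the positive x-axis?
θ = arctan(vᵧ/vₓ) = arctan(11.71/16.73) = 34.99°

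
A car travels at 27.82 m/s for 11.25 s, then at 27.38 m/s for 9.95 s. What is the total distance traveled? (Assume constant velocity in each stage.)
d₁ = v₁t₁ = 27.82 × 11.25 = 312.975 m
d₂ = v₂t₂ = 27.38 × 9.95 = 272.431 m
d_total = 312.975 + 272.431 = 585.41 m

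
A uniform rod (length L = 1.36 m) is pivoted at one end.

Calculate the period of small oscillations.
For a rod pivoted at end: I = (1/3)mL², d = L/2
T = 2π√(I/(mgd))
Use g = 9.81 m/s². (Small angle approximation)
I/m = (1/3)L² = 0.6165 m²; d = L/2 = 0.68 m
T = 2π√(I/(mgd)) = 2π√(0.6165/(9.81×0.68)) = 1.91 s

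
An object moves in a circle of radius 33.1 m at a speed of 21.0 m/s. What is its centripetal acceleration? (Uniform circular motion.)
a_c = v²/r = 21.0²/33.1 = 441/33.1 = 13.32 m/s²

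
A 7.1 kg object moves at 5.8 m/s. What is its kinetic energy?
KE = ½mv² = ½×7.1×5.8² = 119.422 J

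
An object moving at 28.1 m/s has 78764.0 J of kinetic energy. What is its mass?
KE = ½mv² → m = 2KE/v² = 2×78764.0/28.1² = 199.5 kg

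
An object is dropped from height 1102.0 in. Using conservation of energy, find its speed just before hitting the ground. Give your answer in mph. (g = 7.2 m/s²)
mgh = ½mv² → v = √(2gh) = √(2×7.2×27.99) = 20.08 m/s = 44.91 mph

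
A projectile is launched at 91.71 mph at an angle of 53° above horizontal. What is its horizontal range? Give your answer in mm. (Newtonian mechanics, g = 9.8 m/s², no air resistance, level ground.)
R = v₀² sin(2θ) / g (with unit conversion) = 164900.0 mm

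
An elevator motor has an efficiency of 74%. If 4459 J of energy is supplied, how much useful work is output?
W_out = η × W_in = 0.74 × 4459 = 3299.7 J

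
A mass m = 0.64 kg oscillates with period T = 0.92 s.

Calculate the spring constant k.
T = 2π√(m/k) → k = m(2π/T)² = 0.64×(2π/0.92)² = 29.85 N/m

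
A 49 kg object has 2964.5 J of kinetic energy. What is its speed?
KE = ½mv² → v = √(2KE/m) = √(2×2964.5/49) = 11.0 m/s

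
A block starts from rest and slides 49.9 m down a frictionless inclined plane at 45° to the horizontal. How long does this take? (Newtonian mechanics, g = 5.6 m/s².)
a = g sin(θ) = 5.6 × sin(45°) = 3.96 m/s²
t = √(2d/a) = √(2 × 49.9 / 3.96) = 5.02 s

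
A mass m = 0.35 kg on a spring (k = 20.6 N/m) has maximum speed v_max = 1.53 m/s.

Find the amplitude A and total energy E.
½mv²_max = ½kA² → A = v_max√(m/k) = 1.53×√(0.35/20.6) = 0.1994 m = 19.94 cm
E = ½mv²_max = ½×0.35×1.53² = 0.4097 J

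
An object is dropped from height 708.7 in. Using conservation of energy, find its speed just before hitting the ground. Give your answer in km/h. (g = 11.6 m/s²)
mgh = ½mv² → v = √(2gh) = √(2×11.6×18) = 20.44 m/s = 73.57 km/h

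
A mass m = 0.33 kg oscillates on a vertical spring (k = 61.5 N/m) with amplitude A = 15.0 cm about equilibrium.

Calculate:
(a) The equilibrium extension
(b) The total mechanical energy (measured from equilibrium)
x_eq = mg/k = 0.33×9.81/61.5 = 0.05264 m = 5.264 cm
E = ½kA² = ½×61.5×(0.15)² = 0.6919 J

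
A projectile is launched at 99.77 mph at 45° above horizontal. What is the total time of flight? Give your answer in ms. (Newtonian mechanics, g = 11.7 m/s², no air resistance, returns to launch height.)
T = 2v₀sin(θ)/g (with unit conversion) = 5391.0 ms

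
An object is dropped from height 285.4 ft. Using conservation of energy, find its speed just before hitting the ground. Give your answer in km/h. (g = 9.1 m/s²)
mgh = ½mv² → v = √(2gh) = √(2×9.1×86.99) = 39.79 m/s = 143.2 km/h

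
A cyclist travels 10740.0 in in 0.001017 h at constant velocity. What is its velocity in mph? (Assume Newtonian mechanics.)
v = d/t (with unit conversion) = 166.7 mph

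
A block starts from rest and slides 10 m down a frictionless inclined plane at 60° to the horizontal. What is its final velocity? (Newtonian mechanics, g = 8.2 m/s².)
a = g sin(θ) = 8.2 × sin(60°) = 7.1 m/s²
v = √(2ad) = √(2 × 7.1 × 10) = 11.92 m/s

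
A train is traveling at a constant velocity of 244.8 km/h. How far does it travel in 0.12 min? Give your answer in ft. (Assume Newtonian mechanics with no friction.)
d = vt (with unit conversion) = 1606.0 ft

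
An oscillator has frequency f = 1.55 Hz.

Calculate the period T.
T = 1/f = 1/1.55 = 0.6452 s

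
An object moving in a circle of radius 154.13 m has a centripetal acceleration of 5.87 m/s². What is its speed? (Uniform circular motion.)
v = √(a_c × r) = √(5.87 × 154.13) = 30.08 m/s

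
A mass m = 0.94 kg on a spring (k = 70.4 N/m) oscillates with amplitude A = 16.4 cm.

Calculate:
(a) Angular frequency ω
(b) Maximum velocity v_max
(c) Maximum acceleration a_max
ω = √(k/m) = √(70.4/0.94) = 8.654 rad/s
v_max = ωA = 8.654×0.164 = 1.419 m/s
a_max = ω²A = 8.654²×0.164 = 12.28 m/s²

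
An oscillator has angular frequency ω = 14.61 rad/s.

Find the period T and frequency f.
T = 2π/ω = 2π/14.61 = 0.4301 s; f = ω/2π = 2.325 Hz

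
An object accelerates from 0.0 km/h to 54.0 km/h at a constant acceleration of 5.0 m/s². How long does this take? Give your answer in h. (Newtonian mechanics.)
t = (v - v₀)/a (with unit conversion) = 0.0008333 h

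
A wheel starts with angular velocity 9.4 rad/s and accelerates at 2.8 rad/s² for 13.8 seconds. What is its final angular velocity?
ω = ω₀ + αt = 9.4 + 2.8 × 13.8 = 48.04 rad/s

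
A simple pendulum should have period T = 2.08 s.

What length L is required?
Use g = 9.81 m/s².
T = 2π√(L/g) → L = g(T/2π)² = 9.81×(2.08/2π)² = 1.075 m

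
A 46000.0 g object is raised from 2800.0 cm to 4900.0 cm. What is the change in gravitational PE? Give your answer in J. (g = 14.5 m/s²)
ΔPE = mg(h₂ − h₁) = 46 kg × 14.5 m/s² × (49 − 28) m = 1.401e+04 J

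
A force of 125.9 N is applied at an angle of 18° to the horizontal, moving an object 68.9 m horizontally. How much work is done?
W = Fd cosθ = 125.9×68.9×cos(18°) = 8249.9 J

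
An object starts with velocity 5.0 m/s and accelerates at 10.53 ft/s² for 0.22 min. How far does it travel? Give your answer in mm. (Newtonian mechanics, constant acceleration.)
d = v₀t + ½at² (with unit conversion) = 345600.0 mm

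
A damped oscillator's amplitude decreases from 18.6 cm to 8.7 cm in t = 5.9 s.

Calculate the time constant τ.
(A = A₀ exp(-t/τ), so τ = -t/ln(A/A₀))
A/A₀ = 8.7/18.6 = 0.4677; ln(A/A₀) = -0.7598
τ = −t/ln(A/A₀) = −5.9/-0.7598 = 7.765 s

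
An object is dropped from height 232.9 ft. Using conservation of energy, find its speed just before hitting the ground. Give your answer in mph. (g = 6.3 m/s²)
mgh = ½mv² → v = √(2gh) = √(2×6.3×70.99) = 29.91 m/s = 66.9 mph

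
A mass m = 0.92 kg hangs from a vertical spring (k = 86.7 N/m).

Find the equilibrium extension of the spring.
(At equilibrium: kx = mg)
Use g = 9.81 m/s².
x_eq = mg/k = 0.92×9.81/86.7 = 0.1041 m = 10.41 cm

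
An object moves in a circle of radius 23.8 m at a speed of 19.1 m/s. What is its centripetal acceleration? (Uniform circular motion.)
a_c = v²/r = 19.1²/23.8 = 364.81/23.8 = 15.33 m/s²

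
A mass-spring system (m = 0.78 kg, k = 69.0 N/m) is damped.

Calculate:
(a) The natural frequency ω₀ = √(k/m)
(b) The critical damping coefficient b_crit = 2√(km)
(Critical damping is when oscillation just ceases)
ω₀ = √(k/m) = √(69.0/0.78) = 9.405 rad/s
b_crit = 2√(km) = 2√(69.0×0.78) = 14.67 kg/s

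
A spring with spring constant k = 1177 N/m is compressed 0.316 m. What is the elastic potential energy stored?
PE = ½kx² = ½×1177×0.316² = 58.77 J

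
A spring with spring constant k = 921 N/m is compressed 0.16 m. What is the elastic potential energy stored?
PE = ½kx² = ½×921×0.16² = 11.79 J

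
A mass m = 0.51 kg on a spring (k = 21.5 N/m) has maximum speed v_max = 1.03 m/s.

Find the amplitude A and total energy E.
½mv²_max = ½kA² → A = v_max√(m/k) = 1.03×√(0.51/21.5) = 0.1586 m = 15.86 cm
E = ½mv²_max = ½×0.51×1.03² = 0.2705 J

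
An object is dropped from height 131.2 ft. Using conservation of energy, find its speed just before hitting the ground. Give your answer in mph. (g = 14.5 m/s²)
mgh = ½mv² → v = √(2gh) = √(2×14.5×39.99) = 34.05 m/s = 76.18 mph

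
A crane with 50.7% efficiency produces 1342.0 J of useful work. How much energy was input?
W_in = W_out/η = 1342.0/0.507 = 2646.9 J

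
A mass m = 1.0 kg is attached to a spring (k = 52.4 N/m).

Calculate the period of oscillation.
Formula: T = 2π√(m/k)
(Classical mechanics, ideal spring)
T = 2π√(m/k) = 2π√(1.0/52.4) = 0.868 s; f = 1/T = 1.152 Hz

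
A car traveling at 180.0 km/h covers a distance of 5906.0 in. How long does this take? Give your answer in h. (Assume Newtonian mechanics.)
t = d/v (with unit conversion) = 0.0008334 h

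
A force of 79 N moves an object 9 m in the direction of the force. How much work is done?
W = Fd = 79×9 = 711.0 J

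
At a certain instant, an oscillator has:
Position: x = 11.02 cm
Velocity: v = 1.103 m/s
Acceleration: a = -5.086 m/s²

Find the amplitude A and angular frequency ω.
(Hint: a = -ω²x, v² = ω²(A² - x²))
a = −ω²x → ω = √(|a|/x) = √(5.086/0.1102) = 6.794 rad/s
v² = ω²(A² − x²) → A = √(x² + v²/ω²) = √(0.1102² + 1.103²/6.794²) = 0.1962 m = 19.62 cm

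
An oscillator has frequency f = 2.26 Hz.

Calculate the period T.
T = 1/f = 1/2.26 = 0.4425 s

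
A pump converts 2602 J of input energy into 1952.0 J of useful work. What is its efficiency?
η = W_out/W_in = 1952.0/2602 = 0.7502 = 75.02%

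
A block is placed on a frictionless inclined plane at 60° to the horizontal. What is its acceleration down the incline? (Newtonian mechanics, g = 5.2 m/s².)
a = g sin(θ) = 5.2 × sin(60°) = 5.2 × 0.866 = 4.5 m/s²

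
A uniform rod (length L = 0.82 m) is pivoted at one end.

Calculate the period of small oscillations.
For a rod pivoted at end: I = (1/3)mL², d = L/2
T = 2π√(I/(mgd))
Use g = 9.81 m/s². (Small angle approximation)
I/m = (1/3)L² = 0.2241 m²; d = L/2 = 0.41 m
T = 2π√(I/(mgd)) = 2π√(0.2241/(9.81×0.41)) = 1.483 s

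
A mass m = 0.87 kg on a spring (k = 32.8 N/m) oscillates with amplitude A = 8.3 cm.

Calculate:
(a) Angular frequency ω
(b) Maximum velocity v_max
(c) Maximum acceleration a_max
ω = √(k/m) = √(32.8/0.87) = 6.14 rad/s
v_max = ωA = 6.14×0.083 = 0.5096 m/s
a_max = ω²A = 6.14²×0.083 = 3.129 m/s²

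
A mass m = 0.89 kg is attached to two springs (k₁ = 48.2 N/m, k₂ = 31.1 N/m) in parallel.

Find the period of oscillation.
k_eq = k₁+k₂ = 79.3 N/m
T = 2π√(m/k_eq) = 2π√(0.89/79.3) = 0.6656 s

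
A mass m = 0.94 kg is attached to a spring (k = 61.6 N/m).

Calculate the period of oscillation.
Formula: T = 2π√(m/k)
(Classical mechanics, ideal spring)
T = 2π√(m/k) = 2π√(0.94/61.6) = 0.7762 s; f = 1/T = 1.288 Hz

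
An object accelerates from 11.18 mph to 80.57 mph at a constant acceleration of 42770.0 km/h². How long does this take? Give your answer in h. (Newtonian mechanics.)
t = (v - v₀)/a (with unit conversion) = 0.002611 h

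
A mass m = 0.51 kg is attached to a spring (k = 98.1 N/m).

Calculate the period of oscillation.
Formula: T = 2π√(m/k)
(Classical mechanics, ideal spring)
T = 2π√(m/k) = 2π√(0.51/98.1) = 0.453 s; f = 1/T = 2.207 Hz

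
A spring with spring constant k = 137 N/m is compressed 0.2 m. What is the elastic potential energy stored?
PE = ½kx² = ½×137×0.2² = 2.74 J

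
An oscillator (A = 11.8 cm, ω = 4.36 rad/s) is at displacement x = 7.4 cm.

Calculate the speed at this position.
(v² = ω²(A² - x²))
v = ω√(A² − x²) = 4.36×√(0.118² − 0.074²) = 0.4007 m/s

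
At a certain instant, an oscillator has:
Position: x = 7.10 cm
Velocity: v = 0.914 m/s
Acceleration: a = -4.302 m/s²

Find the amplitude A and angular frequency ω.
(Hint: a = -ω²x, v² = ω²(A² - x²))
a = −ω²x → ω = √(|a|/x) = √(4.302/0.071) = 7.784 rad/s
v² = ω²(A² − x²) → A = √(x² + v²/ω²) = √(0.071² + 0.914²/7.784²) = 0.1372 m = 13.72 cm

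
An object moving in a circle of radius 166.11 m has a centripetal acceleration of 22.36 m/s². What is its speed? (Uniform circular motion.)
v = √(a_c × r) = √(22.36 × 166.11) = 60.94 m/s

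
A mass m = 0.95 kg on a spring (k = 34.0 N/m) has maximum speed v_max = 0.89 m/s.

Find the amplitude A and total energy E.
½mv²_max = ½kA² → A = v_max√(m/k) = 0.89×√(0.95/34.0) = 0.1488 m = 14.88 cm
E = ½mv²_max = ½×0.95×0.89² = 0.3762 J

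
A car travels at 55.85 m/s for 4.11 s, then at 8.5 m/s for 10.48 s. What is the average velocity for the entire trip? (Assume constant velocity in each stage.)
d₁ = v₁t₁ = 55.85 × 4.11 = 229.544 m
d₂ = v₂t₂ = 8.5 × 10.48 = 89.08 m
d_total = 318.62 m, t_total = 14.59 s
v_avg = d_total/t_total = 318.62/14.59 = 21.84 m/s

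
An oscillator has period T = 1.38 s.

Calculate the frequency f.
f = 1/T = 1/1.38 = 0.7246 Hz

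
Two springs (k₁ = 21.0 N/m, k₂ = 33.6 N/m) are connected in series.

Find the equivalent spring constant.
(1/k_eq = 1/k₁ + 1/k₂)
1/k_eq = 1/21.0 + 1/33.6 = 0.077381; k_eq = 12.92 N/m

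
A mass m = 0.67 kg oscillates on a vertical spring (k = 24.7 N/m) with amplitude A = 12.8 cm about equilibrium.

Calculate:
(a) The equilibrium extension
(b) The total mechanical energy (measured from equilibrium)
x_eq = mg/k = 0.67×9.81/24.7 = 0.2661 m = 26.61 cm
E = ½kA² = ½×24.7×(0.128)² = 0.2023 J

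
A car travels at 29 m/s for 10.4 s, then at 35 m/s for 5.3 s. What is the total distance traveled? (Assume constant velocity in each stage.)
d₁ = v₁t₁ = 29 × 10.4 = 301.6 m
d₂ = v₂t₂ = 35 × 5.3 = 185.5 m
d_total = 301.6 + 185.5 = 487.1 m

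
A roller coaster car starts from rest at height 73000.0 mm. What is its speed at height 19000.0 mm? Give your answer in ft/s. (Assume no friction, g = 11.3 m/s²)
mgh₁ = ½mv₂² + mgh₂ → v₂ = √(2g(h₁−h₂)) = √(2×11.3×(73−19)) = 34.93 m/s = 114.6 ft/s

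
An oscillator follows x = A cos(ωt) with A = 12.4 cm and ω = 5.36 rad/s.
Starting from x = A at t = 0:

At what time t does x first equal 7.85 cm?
cos(ωt) = x/A = 7.85/12.4 = 0.6331
ωt = arccos(0.6331) = 0.8853 rad
t = 0.8853/5.36 = 0.1652 s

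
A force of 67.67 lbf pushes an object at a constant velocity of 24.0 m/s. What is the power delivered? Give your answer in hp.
P = Fv = 301 N × 24 m/s = 7224 W = 9.688 hp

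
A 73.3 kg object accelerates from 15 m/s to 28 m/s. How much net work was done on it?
W_net = ΔKE = ½m(v₂² − v₁²) = ½×73.3×(28² − 15²) = 20487.35 J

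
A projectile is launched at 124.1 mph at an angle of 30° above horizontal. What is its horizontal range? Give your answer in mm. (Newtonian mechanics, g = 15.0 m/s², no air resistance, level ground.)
R = v₀² sin(2θ) / g (with unit conversion) = 177700.0 mm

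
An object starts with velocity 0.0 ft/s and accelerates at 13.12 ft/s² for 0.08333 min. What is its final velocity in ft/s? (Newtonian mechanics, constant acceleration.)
v = v₀ + at (with unit conversion) = 65.6 ft/s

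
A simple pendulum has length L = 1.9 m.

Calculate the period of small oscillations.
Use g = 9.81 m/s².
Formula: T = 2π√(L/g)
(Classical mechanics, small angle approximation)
T = 2π√(L/g) = 2π√(1.9/9.81) = 2.765 s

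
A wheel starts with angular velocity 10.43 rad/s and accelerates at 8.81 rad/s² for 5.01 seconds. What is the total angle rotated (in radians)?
θ = ω₀t + ½αt² = 10.43×5.01 + ½×8.81×5.01² = 162.82 rad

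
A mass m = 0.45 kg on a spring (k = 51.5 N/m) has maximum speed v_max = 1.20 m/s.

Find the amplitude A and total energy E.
½mv²_max = ½kA² → A = v_max√(m/k) = 1.2×√(0.45/51.5) = 0.1122 m = 11.22 cm
E = ½mv²_max = ½×0.45×1.2² = 0.324 J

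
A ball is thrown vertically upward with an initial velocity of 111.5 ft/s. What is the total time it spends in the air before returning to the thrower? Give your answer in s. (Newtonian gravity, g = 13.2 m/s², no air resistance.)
t_total = 2v₀/g (with unit conversion) = 5.149 s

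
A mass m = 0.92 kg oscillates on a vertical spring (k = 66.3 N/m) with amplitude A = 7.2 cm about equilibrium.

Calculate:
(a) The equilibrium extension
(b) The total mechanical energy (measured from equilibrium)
x_eq = mg/k = 0.92×9.81/66.3 = 0.1361 m = 13.61 cm
E = ½kA² = ½×66.3×(0.072)² = 0.1718 J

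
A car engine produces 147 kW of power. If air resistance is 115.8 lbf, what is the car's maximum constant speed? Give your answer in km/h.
P = Fv → v = P/F = 147000 W / 515.1 N = 285.4 m/s = 1027.0 km/h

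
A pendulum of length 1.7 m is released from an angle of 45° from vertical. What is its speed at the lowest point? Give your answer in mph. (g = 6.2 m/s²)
h = L(1 − cosθ) = 1.7×(1 − cos45°) = 0.4979 m
v = √(2gh) = √(2×6.2×0.4979) = 2.485 m/s = 5.558 mph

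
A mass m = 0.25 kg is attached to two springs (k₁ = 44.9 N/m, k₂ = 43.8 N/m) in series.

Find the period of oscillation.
k_eq = k₁k₂/(k₁+k₂) = 22.17 N/m
T = 2π√(m/k_eq) = 2π√(0.25/22.17) = 0.6672 s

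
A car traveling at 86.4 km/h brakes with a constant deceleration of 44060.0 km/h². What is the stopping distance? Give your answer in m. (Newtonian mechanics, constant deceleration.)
d = v₀² / (2a) (with unit conversion) = 84.71 m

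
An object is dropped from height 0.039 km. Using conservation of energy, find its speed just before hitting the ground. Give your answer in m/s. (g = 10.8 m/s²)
mgh = ½mv² → v = √(2gh) = √(2×10.8×39) = 29.02 m/s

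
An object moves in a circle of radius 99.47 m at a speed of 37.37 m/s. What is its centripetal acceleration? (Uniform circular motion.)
a_c = v²/r = 37.37²/99.47 = 1396.52/99.47 = 14.04 m/s²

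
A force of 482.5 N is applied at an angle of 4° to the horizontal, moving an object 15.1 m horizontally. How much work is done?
W = Fd cosθ = 482.5×15.1×cos(4°) = 7268.0 J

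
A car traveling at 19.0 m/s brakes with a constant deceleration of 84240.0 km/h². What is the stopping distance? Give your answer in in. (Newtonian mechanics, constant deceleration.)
d = v₀² / (2a) (with unit conversion) = 1093.0 in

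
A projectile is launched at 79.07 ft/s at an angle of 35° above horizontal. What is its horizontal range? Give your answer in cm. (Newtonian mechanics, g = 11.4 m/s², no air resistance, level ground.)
R = v₀² sin(2θ) / g (with unit conversion) = 4788.0 cm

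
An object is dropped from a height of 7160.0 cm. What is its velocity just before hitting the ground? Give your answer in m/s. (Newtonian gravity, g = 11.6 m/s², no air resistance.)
v = √(2gh) (with unit conversion) = 40.76 m/s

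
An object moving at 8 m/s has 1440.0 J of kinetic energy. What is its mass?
KE = ½mv² → m = 2KE/v² = 2×1440.0/8² = 45.0 kg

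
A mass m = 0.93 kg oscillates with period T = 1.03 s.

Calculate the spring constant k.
T = 2π√(m/k) → k = m(2π/T)² = 0.93×(2π/1.03)² = 34.61 N/m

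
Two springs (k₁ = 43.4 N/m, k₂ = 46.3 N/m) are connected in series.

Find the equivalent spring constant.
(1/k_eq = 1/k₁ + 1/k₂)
1/k_eq = 1/43.4 + 1/46.3 = 0.04464; k_eq = 22.4 N/m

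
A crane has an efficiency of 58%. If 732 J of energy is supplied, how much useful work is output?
W_out = η × W_in = 0.58 × 732 = 424.56 J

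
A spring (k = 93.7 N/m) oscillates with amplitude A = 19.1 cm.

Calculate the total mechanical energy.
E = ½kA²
E = ½kA² = ½×93.7×(0.191)² = 1.709 J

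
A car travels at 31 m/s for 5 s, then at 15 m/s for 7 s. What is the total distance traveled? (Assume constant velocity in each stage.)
d₁ = v₁t₁ = 31 × 5 = 155 m
d₂ = v₂t₂ = 15 × 7 = 105 m
d_total = 155 + 105 = 260 m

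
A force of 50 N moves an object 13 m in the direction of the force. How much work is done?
W = Fd = 50×13 = 650.0 J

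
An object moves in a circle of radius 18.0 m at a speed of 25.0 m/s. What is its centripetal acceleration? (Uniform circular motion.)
a_c = v²/r = 25.0²/18.0 = 625/18.0 = 34.72 m/s²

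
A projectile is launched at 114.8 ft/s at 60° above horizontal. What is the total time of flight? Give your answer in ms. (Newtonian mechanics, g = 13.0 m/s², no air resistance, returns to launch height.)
T = 2v₀sin(θ)/g (with unit conversion) = 4662.0 ms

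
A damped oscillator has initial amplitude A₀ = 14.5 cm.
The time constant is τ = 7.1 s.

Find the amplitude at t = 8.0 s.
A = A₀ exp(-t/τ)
A = A₀ exp(−t/τ) = 14.5×exp(−8.0/7.1) = 4.699 cm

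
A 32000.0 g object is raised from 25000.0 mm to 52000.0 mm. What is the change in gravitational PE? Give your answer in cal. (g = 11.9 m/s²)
ΔPE = mg(h₂ − h₁) = 32 kg × 11.9 m/s² × (52 − 25) m = 1.028e+04 J = 2457.0 cal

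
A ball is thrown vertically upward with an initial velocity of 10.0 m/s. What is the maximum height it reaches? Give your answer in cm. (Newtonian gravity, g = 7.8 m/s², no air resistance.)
h_max = v₀²/(2g) (with unit conversion) = 641.0 cm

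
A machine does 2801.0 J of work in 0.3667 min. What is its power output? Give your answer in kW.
P = W/t = 2801 J / 22 s = 127.3 W = 0.1273 kW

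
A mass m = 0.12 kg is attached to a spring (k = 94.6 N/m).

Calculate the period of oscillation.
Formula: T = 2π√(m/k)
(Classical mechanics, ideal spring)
T = 2π√(m/k) = 2π√(0.12/94.6) = 0.2238 s; f = 1/T = 4.469 Hz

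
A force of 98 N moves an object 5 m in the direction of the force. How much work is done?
W = Fd = 98×5 = 490.0 J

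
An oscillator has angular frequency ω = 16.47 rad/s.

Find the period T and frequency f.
T = 2π/ω = 2π/16.47 = 0.3815 s; f = ω/2π = 2.621 Hz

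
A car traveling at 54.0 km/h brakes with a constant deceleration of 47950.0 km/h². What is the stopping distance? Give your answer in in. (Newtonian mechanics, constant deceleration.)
d = v₀² / (2a) (with unit conversion) = 1197.0 in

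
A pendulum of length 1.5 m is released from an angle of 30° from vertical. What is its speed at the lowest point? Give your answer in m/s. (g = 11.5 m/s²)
h = L(1 − cosθ) = 1.5×(1 − cos30°) = 0.201 m
v = √(2gh) = √(2×11.5×0.201) = 2.15 m/s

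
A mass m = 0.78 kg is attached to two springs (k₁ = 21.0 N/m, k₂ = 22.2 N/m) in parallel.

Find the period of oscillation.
k_eq = k₁+k₂ = 43.2 N/m
T = 2π√(m/k_eq) = 2π√(0.78/43.2) = 0.8443 s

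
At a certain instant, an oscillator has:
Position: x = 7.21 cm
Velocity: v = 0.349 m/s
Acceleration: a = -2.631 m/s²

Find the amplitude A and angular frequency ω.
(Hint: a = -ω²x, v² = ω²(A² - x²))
a = −ω²x → ω = √(|a|/x) = √(2.631/0.0721) = 6.041 rad/s
v² = ω²(A² − x²) → A = √(x² + v²/ω²) = √(0.0721² + 0.349²/6.041²) = 0.09239 m = 9.239 cm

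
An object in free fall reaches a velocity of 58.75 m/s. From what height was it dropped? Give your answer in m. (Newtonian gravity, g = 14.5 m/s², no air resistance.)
h = v²/(2g) = 119.0 m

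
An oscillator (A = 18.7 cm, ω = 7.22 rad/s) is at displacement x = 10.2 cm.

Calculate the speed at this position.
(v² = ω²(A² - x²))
v = ω√(A² − x²) = 7.22×√(0.187² − 0.102²) = 1.132 m/s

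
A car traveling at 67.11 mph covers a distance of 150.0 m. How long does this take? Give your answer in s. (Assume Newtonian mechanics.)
t = d/v (with unit conversion) = 5.0 s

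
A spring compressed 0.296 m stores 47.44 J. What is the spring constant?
PE = ½kx² → k = 2PE/x² = 2×47.44/0.296² = 1083.0 N/m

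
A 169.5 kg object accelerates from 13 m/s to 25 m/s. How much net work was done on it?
W_net = ΔKE = ½m(v₂² − v₁²) = ½×169.5×(25² − 13²) = 38646.0 J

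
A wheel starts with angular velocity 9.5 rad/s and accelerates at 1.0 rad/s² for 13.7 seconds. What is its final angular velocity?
ω = ω₀ + αt = 9.5 + 1.0 × 13.7 = 23.2 rad/s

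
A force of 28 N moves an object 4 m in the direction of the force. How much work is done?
W = Fd = 28×4 = 112.0 J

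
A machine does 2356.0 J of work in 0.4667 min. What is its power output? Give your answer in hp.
P = W/t = 2356 J / 28 s = 84.14 W = 0.1128 hp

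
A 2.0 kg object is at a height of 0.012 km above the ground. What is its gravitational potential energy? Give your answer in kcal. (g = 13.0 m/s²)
PE = mgh = 2 kg × 13.0 m/s² × 12 m = 312 J = 0.07457 kcal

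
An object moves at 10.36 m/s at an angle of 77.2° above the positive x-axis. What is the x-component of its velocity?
vₓ = v cos(θ) = 10.36 × cos(77.2°) = 2.3 m/s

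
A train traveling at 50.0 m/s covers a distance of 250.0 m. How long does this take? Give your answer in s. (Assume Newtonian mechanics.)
t = d/v = 5.0 s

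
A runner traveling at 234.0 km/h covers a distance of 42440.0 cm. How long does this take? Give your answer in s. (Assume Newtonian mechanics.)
t = d/v (with unit conversion) = 6.529 s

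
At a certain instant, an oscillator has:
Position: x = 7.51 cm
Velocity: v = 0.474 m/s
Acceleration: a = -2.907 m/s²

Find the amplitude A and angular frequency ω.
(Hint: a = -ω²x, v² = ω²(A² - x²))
a = −ω²x → ω = √(|a|/x) = √(2.907/0.0751) = 6.222 rad/s
v² = ω²(A² − x²) → A = √(x² + v²/ω²) = √(0.0751² + 0.474²/6.222²) = 0.107 m = 10.7 cm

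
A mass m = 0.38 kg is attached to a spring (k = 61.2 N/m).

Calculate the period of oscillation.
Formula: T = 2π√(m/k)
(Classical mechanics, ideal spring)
T = 2π√(m/k) = 2π√(0.38/61.2) = 0.4951 s; f = 1/T = 2.02 Hz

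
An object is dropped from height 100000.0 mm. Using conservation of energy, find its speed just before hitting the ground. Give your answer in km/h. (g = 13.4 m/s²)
mgh = ½mv² → v = √(2gh) = √(2×13.4×100) = 51.77 m/s = 186.4 km/h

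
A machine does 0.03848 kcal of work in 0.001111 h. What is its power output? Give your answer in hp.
P = W/t = 161 J / 4 s = 40.25 W = 0.05398 hp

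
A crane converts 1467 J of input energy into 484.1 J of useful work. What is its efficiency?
η = W_out/W_in = 484.1/1467 = 0.33 = 33.0%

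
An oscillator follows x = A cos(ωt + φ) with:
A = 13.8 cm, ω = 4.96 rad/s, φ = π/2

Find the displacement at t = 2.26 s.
x = A cos(ωt + φ) = 13.8×cos(4.96×2.26 + π/2) = 13.49 cm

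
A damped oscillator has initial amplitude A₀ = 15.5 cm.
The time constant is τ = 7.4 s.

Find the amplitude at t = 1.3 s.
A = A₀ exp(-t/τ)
A = A₀ exp(−t/τ) = 15.5×exp(−1.3/7.4) = 13 cm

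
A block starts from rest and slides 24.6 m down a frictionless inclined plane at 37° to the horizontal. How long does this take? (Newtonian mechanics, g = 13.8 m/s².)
a = g sin(θ) = 13.8 × sin(37°) = 8.31 m/s²
t = √(2d/a) = √(2 × 24.6 / 8.31) = 2.43 s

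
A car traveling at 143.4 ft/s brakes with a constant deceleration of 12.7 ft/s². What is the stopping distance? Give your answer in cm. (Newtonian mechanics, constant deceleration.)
d = v₀² / (2a) (with unit conversion) = 24680.0 cm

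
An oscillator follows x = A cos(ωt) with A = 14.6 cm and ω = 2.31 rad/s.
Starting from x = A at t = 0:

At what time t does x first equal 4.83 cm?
cos(ωt) = x/A = 4.83/14.6 = 0.3308
ωt = arccos(0.3308) = 1.234 rad
t = 1.234/2.31 = 0.534 s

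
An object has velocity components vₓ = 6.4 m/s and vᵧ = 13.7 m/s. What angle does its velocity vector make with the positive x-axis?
θ = arctan(vᵧ/vₓ) = arctan(13.7/6.4) = 64.96°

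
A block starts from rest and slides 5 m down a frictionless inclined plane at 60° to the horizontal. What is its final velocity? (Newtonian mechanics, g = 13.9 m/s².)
a = g sin(θ) = 13.9 × sin(60°) = 12.04 m/s²
v = √(2ad) = √(2 × 12.04 × 5) = 10.97 m/s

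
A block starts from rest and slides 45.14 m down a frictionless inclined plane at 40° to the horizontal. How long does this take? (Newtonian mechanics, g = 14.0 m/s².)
a = g sin(θ) = 14.0 × sin(40°) = 9.0 m/s²
t = √(2d/a) = √(2 × 45.14 / 9.0) = 3.17 s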